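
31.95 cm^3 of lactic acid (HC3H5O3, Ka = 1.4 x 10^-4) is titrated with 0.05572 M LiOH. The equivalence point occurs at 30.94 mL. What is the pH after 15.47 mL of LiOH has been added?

15.47 mL is exactly half the equivalence volume (30.94/2), i.e. the half-equivalence point.
There, n(HA) = n(A^-), so pH = pKa = -log(1.4 x 10^-4) = 3.85.

3.85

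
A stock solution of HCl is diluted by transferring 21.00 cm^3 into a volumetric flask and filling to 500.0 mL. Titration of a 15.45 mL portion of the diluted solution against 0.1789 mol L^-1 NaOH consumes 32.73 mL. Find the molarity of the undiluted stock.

n(NaOH) = 0.1789 x 0.03273 = 0.005855 mol.
n(HCl) in the aliquot = 0.005855 mol.
[diluted HCl] = 0.005855 / 0.01545 = 0.3790 M.
Dilution factor = 500.0/21.00 = 23.81, so [stock] = 0.3790 x 23.81 = 9.02 M.

9.02 M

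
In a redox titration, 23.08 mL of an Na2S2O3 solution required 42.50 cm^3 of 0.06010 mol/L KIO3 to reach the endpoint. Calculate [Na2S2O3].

0.664 M

n(KIO3) = 0.06010 x 0.04250 = 0.002554 mol.
From the balanced equation, 1 mol KIO3 reacts with 6 mol Na2S2O3, so n(Na2S2O3) = 0.002554 x 6/1 = 0.01533 mol.
[Na2S2O3] = 0.01533 / 0.02308 L = 0.664 M.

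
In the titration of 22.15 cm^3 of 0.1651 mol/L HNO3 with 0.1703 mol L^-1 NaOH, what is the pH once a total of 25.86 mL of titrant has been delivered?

n(acid) = 0.1651 x 0.02215 = 0.003657 mol; n(NaOH) added = 0.1703 x 0.02586 = 0.004404 mol.
Base is in excess by 0.004404 - 0.003657 = 0.0007470 mol in a total volume of 0.04801 L.
[OH^-] = 0.0007470/0.04801 = 0.01556 M, so pOH = 1.81 and pH = 14.00 - 1.81 = 12.19.

12.19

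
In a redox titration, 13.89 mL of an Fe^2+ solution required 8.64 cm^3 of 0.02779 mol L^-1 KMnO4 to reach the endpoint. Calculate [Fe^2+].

0.0864 M

n(KMnO4) = 0.02779 x 0.008640 = 0.0002401 mol.
From the balanced equation, 1 mol KMnO4 reacts with 5 mol Fe^2+, so n(Fe^2+) = 0.0002401 x 5/1 = 0.001201 mol.
[Fe^2+] = 0.001201 / 0.01389 L = 0.0864 M.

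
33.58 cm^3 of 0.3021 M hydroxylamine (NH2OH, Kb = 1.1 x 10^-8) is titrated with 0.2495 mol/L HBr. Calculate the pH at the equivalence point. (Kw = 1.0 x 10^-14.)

n(NH2OH) = 0.3021 x 0.03358 = 0.01014 mol; V(HBr) at equivalence = 0.01014/0.2495 = 0.04066 L.
At equivalence the base is fully converted to NH3OH+; total volume = 0.07424 L, so [NH3OH+] = 0.01014/0.07424 = 0.1366 M.
Ka(NH3OH+) = Kw/Kb = 1.0e-14 / 1.1 x 10^-8 = 9.09e-7.
[H^+] = sqrt(Ka x [NH3OH+]) = sqrt(9.09e-7 x 0.1366) = 0.000352 M.
pH = -log(0.000352) = 3.45.

3.45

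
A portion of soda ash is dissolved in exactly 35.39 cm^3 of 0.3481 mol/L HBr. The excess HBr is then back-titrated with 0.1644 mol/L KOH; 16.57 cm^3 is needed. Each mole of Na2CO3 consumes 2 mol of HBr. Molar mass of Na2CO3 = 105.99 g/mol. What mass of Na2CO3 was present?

Total n(HBr) added = 0.3481 x 0.03539 = 0.01232 mol.
n(KOH) used = 0.1644 x 0.01657 = 0.002724 mol, which equals the excess n(HBr).
So n(HBr) consumed by the sample = 0.01232 - 0.002724 = 0.009595 mol.
n(Na2CO3) = 0.009595 / 2 = 0.004798 mol.
mass = 0.004798 mol x 105.99 g/mol = 0.508 g.

0.508 g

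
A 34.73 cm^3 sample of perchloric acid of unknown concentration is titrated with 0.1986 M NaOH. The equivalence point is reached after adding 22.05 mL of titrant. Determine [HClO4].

0.126 M

n(NaOH) delivered = 0.1986 x 0.02205 = 0.004379 mol.
For a 1:1 reaction, n(HClO4) = 0.004379 mol.
[HClO4] = 0.004379 mol / 0.03473 L = 0.126 M.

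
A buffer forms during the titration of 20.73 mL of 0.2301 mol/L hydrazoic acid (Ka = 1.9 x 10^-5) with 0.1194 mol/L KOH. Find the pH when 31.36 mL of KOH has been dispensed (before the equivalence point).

5.28

Initial n(HN3) = 0.2301 x 0.02073 = 0.004770 mol.
n(KOH) added = 0.1194 x 0.03136 = 0.003744 mol, converting that many moles of HN3 to N3-.
Remaining n(HN3) = 0.001026 mol; n(N3-) = 0.003744 mol.
By Henderson-Hasselbalch, pH = pKa + log([A^-]/[HA]) = 4.72 + log(0.003744/0.001026) = 4.72 + (+0.56) = 5.28.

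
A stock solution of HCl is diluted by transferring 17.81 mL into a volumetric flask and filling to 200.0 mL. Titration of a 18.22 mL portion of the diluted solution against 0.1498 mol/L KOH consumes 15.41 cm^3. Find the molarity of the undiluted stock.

1.42 M

n(KOH) = 0.1498 x 0.01541 = 0.002308 mol.
n(HCl) in the aliquot = 0.002308 mol.
[diluted HCl] = 0.002308 / 0.01822 = 0.1267 M.
Dilution factor = 200.0/17.81 = 11.23, so [stock] = 0.1267 x 11.23 = 1.42 M.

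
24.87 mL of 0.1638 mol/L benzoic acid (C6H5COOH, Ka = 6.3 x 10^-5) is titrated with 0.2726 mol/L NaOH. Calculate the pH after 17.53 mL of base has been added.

n(acid) = 0.1638 x 0.02487 = 0.004074 mol; n(NaOH) added = 0.2726 x 0.01753 = 0.004779 mol.
Base is in excess by 0.004779 - 0.004074 = 0.0007050 mol in a total volume of 0.04240 L.
[OH^-] = 0.0007050/0.04240 = 0.01663 M, so pOH = 1.78 and pH = 14.00 - 1.78 = 12.22.

12.22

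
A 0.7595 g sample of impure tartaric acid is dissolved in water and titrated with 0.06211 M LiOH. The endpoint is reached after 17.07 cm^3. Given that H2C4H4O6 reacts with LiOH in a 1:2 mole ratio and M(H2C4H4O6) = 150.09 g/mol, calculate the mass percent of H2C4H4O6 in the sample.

n(LiOH) = 0.06211 x 0.01707 = 0.001060 mol.
n(H2C4H4O6) = 0.001060 / 2 = 0.0005301 mol.
mass of H2C4H4O6 = 0.0005301 x 150.09 = 0.07956 g.
% purity = 0.07956 / 0.7595 x 100 = 10.5%.

10.5%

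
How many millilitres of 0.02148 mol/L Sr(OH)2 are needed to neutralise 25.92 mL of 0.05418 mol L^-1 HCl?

32.7 mL

n(HCl) = 0.05418 mol/L x 0.02592 L = 0.001404 mol.
The neutralisation is 2 HCl : 1 Sr(OH)2, so n(Sr(OH)2) = 0.001404 x 1/2 = 0.0007022 mol.
V(Sr(OH)2) = 0.0007022 / 0.02148 = 0.03269 L = 32.7 mL.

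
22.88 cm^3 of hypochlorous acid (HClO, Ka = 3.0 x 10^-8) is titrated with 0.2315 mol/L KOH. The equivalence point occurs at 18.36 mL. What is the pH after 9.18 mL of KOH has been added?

7.52

9.18 mL is exactly half the equivalence volume (18.36/2), i.e. the half-equivalence point.
There, n(HA) = n(A^-), so pH = pKa = -log(3.0 x 10^-8) = 7.52.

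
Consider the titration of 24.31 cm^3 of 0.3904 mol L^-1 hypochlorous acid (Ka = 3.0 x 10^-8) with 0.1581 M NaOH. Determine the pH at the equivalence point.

n(HClO) = 0.3904 x 0.02431 = 0.009491 mol; V(NaOH) at equivalence = 0.009491/0.1581 = 0.06003 L.
At equivalence all the acid is converted to ClO-; total volume = 0.02431 + 0.06003 = 0.08434 L, so [ClO-] = 0.009491/0.08434 = 0.1125 M.
Kb = Kw/Ka = 1.0e-14 / 3.0 x 10^-8 = 3.33e-7.
[OH^-] = sqrt(Kb x [ClO-]) = sqrt(3.33e-7 x 0.1125) = 0.000194 M.
pOH = 3.71, so pH = 14.00 - 3.71 = 10.29.

10.29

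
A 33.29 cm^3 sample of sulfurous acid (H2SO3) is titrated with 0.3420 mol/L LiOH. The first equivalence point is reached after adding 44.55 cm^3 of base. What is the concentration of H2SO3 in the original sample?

0.458 M

n(LiOH) = 0.3420 x 0.04455 = 0.01524 mol.
At the first equivalence point, 1 mol OH^- react per mol H2SO3, so n(H2SO3) = 0.01524 / 1 = 0.01524 mol.
[H2SO3] = 0.01524 / 0.03329 L = 0.458 M.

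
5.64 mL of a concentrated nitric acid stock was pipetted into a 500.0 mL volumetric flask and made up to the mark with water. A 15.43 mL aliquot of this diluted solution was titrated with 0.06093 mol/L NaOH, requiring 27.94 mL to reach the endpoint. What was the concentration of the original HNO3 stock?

9.78 M

n(NaOH) = 0.06093 x 0.02794 = 0.001702 mol.
n(HNO3) in the aliquot = 0.001702 mol.
[diluted HNO3] = 0.001702 / 0.01543 = 0.1103 M.
Dilution factor = 500.0/5.640 = 88.65, so [stock] = 0.1103 x 88.65 = 9.78 M.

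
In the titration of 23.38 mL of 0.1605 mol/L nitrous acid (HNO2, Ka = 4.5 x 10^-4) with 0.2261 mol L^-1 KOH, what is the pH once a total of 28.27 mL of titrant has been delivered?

n(acid) = 0.1605 x 0.02338 = 0.003752 mol; n(KOH) added = 0.2261 x 0.02827 = 0.006392 mol.
Base is in excess by 0.006392 - 0.003752 = 0.002639 mol in a total volume of 0.05165 L.
[OH^-] = 0.002639/0.05165 = 0.05110 M, so pOH = 1.29 and pH = 14.00 - 1.29 = 12.71.

12.71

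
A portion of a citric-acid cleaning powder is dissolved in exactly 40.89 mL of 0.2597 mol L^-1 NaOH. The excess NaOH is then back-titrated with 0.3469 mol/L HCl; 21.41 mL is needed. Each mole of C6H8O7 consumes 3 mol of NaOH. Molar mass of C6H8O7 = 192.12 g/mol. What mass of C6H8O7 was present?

0.204 g

Total n(NaOH) added = 0.2597 x 0.04089 = 0.01062 mol.
n(HCl) used = 0.3469 x 0.02141 = 0.007427 mol, which equals the excess n(NaOH).
So n(NaOH) consumed by the sample = 0.01062 - 0.007427 = 0.003192 mol.
n(C6H8O7) = 0.003192 / 3 = 0.001064 mol.
mass = 0.001064 mol x 192.12 g/mol = 0.204 g.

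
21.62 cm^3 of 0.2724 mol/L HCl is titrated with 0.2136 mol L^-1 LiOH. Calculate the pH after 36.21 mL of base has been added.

12.50

n(acid) = 0.2724 x 0.02162 = 0.005889 mol; n(LiOH) added = 0.2136 x 0.03621 = 0.007734 mol.
Base is in excess by 0.007734 - 0.005889 = 0.001845 mol in a total volume of 0.05783 L.
[OH^-] = 0.001845/0.05783 = 0.03191 M, so pOH = 1.50 and pH = 14.00 - 1.50 = 12.50.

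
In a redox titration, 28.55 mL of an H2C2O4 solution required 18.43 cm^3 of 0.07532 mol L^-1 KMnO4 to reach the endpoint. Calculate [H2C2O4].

0.122 M

n(KMnO4) = 0.07532 x 0.01843 = 0.001388 mol.
From the balanced equation, 2 mol KMnO4 reacts with 5 mol H2C2O4, so n(H2C2O4) = 0.001388 x 5/2 = 0.003470 mol.
[H2C2O4] = 0.003470 / 0.02855 L = 0.122 M.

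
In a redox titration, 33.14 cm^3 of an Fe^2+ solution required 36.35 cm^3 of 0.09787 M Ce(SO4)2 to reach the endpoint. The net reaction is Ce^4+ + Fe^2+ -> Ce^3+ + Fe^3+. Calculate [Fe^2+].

0.107 M

n(Ce(SO4)2) = 0.09787 x 0.03635 = 0.003558 mol.
From the balanced equation, 1 mol Ce(SO4)2 reacts with 1 mol Fe^2+, so n(Fe^2+) = 0.003558 x 1/1 = 0.003558 mol.
[Fe^2+] = 0.003558 / 0.03314 L = 0.107 M.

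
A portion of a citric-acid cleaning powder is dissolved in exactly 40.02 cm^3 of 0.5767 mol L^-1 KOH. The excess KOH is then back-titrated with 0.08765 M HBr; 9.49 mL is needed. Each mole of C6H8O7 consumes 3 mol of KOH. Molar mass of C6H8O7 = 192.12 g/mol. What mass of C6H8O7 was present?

1.42 g

Total n(KOH) added = 0.5767 x 0.04002 = 0.02308 mol.
n(HBr) used = 0.08765 x 0.009490 = 0.0008318 mol, which equals the excess n(KOH).
So n(KOH) consumed by the sample = 0.02308 - 0.0008318 = 0.02225 mol.
n(C6H8O7) = 0.02225 / 3 = 0.007416 mol.
mass = 0.007416 mol x 192.12 g/mol = 1.42 g.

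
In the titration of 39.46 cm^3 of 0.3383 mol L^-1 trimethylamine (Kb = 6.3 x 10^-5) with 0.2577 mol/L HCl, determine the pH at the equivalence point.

n((CH3)3N) = 0.3383 x 0.03946 = 0.01335 mol; V(HCl) at equivalence = 0.01335/0.2577 = 0.05180 L.
At equivalence the base is fully converted to (CH3)3NH+; total volume = 0.09126 L, so [(CH3)3NH+] = 0.01335/0.09126 = 0.1463 M.
Ka((CH3)3NH+) = Kw/Kb = 1.0e-14 / 6.3 x 10^-5 = 1.59e-10.
[H^+] = sqrt(Ka x [(CH3)3NH+]) = sqrt(1.59e-10 x 0.1463) = 4.82e-6 M.
pH = -log(4.82e-6) = 5.32.

5.32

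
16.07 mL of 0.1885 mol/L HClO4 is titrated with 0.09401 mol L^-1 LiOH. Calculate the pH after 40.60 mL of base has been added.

12.14

n(acid) = 0.1885 x 0.01607 = 0.003029 mol; n(LiOH) added = 0.09401 x 0.04060 = 0.003817 mol.
Base is in excess by 0.003817 - 0.003029 = 0.0007876 mol in a total volume of 0.05667 L.
[OH^-] = 0.0007876/0.05667 = 0.01390 M, so pOH = 1.86 and pH = 14.00 - 1.86 = 12.14.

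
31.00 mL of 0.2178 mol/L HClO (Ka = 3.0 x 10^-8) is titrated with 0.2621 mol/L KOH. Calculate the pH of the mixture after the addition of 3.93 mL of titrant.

Initial n(HClO) = 0.2178 x 0.03100 = 0.006752 mol.
n(KOH) added = 0.2621 x 0.003930 = 0.001030 mol, converting that many moles of HClO to ClO-.
Remaining n(HClO) = 0.005722 mol; n(ClO-) = 0.001030 mol.
By Henderson-Hasselbalch, pH = pKa + log([A^-]/[HA]) = 7.52 + log(0.001030/0.005722) = 7.52 + (-0.74) = 6.78.

6.78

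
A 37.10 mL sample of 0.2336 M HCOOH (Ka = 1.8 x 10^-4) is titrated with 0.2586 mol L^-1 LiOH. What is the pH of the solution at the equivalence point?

n(HCOOH) = 0.2336 x 0.03710 = 0.008667 mol; V(LiOH) at equivalence = 0.008667/0.2586 = 0.03351 L.
At equivalence all the acid is converted to HCOO-; total volume = 0.03710 + 0.03351 = 0.07061 L, so [HCOO-] = 0.008667/0.07061 = 0.1227 M.
Kb = Kw/Ka = 1.0e-14 / 1.8 x 10^-4 = 5.56e-11.
[OH^-] = sqrt(Kb x [HCOO-]) = sqrt(5.56e-11 x 0.1227) = 2.61e-6 M.
pOH = 5.58, so pH = 14.00 - 5.58 = 8.42.

8.42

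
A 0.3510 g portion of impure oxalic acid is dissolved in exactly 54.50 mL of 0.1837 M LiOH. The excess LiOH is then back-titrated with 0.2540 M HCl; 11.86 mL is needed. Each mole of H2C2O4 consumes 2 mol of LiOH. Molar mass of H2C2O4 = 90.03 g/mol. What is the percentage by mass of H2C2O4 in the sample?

Total n(LiOH) added = 0.1837 x 0.05450 = 0.01001 mol.
n(HCl) used = 0.2540 x 0.01186 = 0.003012 mol, which equals the excess n(LiOH).
So n(LiOH) consumed by the sample = 0.01001 - 0.003012 = 0.006999 mol.
n(H2C2O4) = 0.006999 / 2 = 0.003500 mol.
mass H2C2O4 = 0.003500 x 90.03 = 0.3151 g, so %H2C2O4 = 0.3151/0.3510 x 100 = 89.8%.

89.8%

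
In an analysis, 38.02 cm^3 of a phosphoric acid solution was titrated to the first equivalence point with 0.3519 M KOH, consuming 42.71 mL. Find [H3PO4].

0.395 M

n(KOH) = 0.3519 x 0.04271 = 0.01503 mol.
At the first equivalence point, 1 mol OH^- react per mol H3PO4, so n(H3PO4) = 0.01503 / 1 = 0.01503 mol.
[H3PO4] = 0.01503 / 0.03802 L = 0.395 M.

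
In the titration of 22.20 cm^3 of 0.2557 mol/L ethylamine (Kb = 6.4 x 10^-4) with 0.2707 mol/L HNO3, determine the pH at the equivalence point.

n(C2H5NH2) = 0.2557 x 0.02220 = 0.005677 mol; V(HNO3) at equivalence = 0.005677/0.2707 = 0.02097 L.
At equivalence the base is fully converted to C2H5NH3+; total volume = 0.04317 L, so [C2H5NH3+] = 0.005677/0.04317 = 0.1315 M.
Ka(C2H5NH3+) = Kw/Kb = 1.0e-14 / 6.4 x 10^-4 = 1.56e-11.
[H^+] = sqrt(Ka x [C2H5NH3+]) = sqrt(1.56e-11 x 0.1315) = 1.43e-6 M.
pH = -log(1.43e-6) = 5.84.

5.84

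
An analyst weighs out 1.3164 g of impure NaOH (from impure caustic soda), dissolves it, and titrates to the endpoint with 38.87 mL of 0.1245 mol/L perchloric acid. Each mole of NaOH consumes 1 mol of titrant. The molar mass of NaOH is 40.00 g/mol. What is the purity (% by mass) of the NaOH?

n(HClO4) = 0.1245 x 0.03887 = 0.004839 mol.
n(NaOH) = 0.004839 / 1 = 0.004839 mol.
mass of NaOH = 0.004839 x 40.00 = 0.1936 g.
% purity = 0.1936 / 1.3164 x 100 = 14.7%.

14.7%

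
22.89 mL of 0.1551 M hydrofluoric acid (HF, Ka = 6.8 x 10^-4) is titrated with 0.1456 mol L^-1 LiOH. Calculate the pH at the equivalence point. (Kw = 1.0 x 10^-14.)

n(HF) = 0.1551 x 0.02289 = 0.003550 mol; V(LiOH) at equivalence = 0.003550/0.1456 = 0.02438 L.
At equivalence all the acid is converted to F-; total volume = 0.02289 + 0.02438 = 0.04727 L, so [F-] = 0.003550/0.04727 = 0.07510 M.
Kb = Kw/Ka = 1.0e-14 / 6.8 x 10^-4 = 1.47e-11.
[OH^-] = sqrt(Kb x [F-]) = sqrt(1.47e-11 x 0.07510) = 1.05e-6 M.
pOH = 5.98, so pH = 14.00 - 5.98 = 8.02.

8.02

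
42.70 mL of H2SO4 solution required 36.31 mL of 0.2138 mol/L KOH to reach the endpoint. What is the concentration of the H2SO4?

0.0909 M

n(KOH) delivered = 0.2138 x 0.03631 = 0.007763 mol.
The reaction is 1 H2SO4 + 2 KOH, so n(H2SO4) = 0.007763 x 1/2 = 0.003882 mol.
[H2SO4] = 0.003882 mol / 0.04270 L = 0.0909 M.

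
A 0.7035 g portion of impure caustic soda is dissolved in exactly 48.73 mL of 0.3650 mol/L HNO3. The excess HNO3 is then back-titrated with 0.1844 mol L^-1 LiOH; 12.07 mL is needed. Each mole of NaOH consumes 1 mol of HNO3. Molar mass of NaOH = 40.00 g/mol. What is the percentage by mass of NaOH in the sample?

88.5%

Total n(HNO3) added = 0.3650 x 0.04873 = 0.01779 mol.
n(LiOH) used = 0.1844 x 0.01207 = 0.002226 mol, which equals the excess n(HNO3).
So n(HNO3) consumed by the sample = 0.01779 - 0.002226 = 0.01556 mol.
n(NaOH) = 0.01556 / 1 = 0.01556 mol.
mass NaOH = 0.01556 x 40.00 = 0.6224 g, so %NaOH = 0.6224/0.7035 x 100 = 88.5%.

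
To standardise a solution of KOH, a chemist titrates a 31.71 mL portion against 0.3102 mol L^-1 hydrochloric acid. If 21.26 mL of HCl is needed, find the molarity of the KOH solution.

0.208 M

n(HCl) delivered = 0.3102 x 0.02126 = 0.006595 mol.
For a 1:1 reaction, n(KOH) = 0.006595 mol.
[KOH] = 0.006595 mol / 0.03171 L = 0.208 M.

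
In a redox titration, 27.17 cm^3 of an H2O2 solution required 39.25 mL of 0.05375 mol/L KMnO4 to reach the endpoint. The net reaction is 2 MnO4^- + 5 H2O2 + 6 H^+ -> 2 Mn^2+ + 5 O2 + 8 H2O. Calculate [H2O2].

0.194 M

n(KMnO4) = 0.05375 x 0.03925 = 0.002110 mol.
From the balanced equation, 2 mol KMnO4 reacts with 5 mol H2O2, so n(H2O2) = 0.002110 x 5/2 = 0.005274 mol.
[H2O2] = 0.005274 / 0.02717 L = 0.194 M.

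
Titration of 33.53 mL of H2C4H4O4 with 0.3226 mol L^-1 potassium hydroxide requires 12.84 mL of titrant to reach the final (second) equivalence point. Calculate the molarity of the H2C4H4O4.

n(KOH) = 0.3226 x 0.01284 = 0.004142 mol.
At the final (second) equivalence point, 2 mol OH^- react per mol H2C4H4O4, so n(H2C4H4O4) = 0.004142 / 2 = 0.002071 mol.
[H2C4H4O4] = 0.002071 / 0.03353 L = 0.0618 M.

0.0618 M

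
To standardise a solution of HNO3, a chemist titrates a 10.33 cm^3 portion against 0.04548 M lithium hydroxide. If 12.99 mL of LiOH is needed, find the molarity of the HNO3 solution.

n(LiOH) delivered = 0.04548 x 0.01299 = 0.0005908 mol.
For a 1:1 reaction, n(HNO3) = 0.0005908 mol.
[HNO3] = 0.0005908 mol / 0.01033 L = 0.0572 M.

0.0572 M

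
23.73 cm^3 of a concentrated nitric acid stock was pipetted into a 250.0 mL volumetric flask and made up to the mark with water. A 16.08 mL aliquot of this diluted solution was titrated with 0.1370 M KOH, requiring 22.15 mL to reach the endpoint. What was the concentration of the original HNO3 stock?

n(KOH) = 0.1370 x 0.02215 = 0.003035 mol.
n(HNO3) in the aliquot = 0.003035 mol.
[diluted HNO3] = 0.003035 / 0.01608 = 0.1887 M.
Dilution factor = 250.0/23.73 = 10.54, so [stock] = 0.1887 x 10.54 = 1.99 M.

1.99 M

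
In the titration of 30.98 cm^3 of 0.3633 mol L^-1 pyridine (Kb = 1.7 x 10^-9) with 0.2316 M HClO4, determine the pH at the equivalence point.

n(C5H5N) = 0.3633 x 0.03098 = 0.01126 mol; V(HClO4) at equivalence = 0.01126/0.2316 = 0.04860 L.
At equivalence the base is fully converted to C5H5NH+; total volume = 0.07958 L, so [C5H5NH+] = 0.01126/0.07958 = 0.1414 M.
Ka(C5H5NH+) = Kw/Kb = 1.0e-14 / 1.7 x 10^-9 = 5.88e-6.
[H^+] = sqrt(Ka x [C5H5NH+]) = sqrt(5.88e-6 x 0.1414) = 0.000912 M.
pH = -log(0.000912) = 3.04.

3.04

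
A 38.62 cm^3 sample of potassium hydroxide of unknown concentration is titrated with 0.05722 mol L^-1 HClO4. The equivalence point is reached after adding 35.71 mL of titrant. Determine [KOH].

n(HClO4) delivered = 0.05722 x 0.03571 = 0.002043 mol.
For a 1:1 reaction, n(KOH) = 0.002043 mol.
[KOH] = 0.002043 mol / 0.03862 L = 0.0529 M.

0.0529 M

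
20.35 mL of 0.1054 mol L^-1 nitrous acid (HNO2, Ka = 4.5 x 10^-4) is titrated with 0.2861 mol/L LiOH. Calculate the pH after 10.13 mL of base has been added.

12.39

n(acid) = 0.1054 x 0.02035 = 0.002145 mol; n(LiOH) added = 0.2861 x 0.01013 = 0.002898 mol.
Base is in excess by 0.002898 - 0.002145 = 0.0007533 mol in a total volume of 0.03048 L.
[OH^-] = 0.0007533/0.03048 = 0.02471 M, so pOH = 1.61 and pH = 14.00 - 1.61 = 12.39.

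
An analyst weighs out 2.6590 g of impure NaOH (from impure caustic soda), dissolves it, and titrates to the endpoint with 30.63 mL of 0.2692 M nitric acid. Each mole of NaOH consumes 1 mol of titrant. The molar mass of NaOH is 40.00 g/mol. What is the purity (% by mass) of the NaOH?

12.4%

n(HNO3) = 0.2692 x 0.03063 = 0.008246 mol.
n(NaOH) = 0.008246 / 1 = 0.008246 mol.
mass of NaOH = 0.008246 x 40.00 = 0.3298 g.
% purity = 0.3298 / 2.6590 x 100 = 12.4%.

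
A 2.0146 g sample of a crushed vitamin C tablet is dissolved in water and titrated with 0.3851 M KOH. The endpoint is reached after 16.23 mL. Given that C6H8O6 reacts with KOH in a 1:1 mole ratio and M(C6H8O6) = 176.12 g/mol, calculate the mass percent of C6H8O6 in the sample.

n(KOH) = 0.3851 x 0.01623 = 0.006250 mol.
n(C6H8O6) = 0.006250 / 1 = 0.006250 mol.
mass of C6H8O6 = 0.006250 x 176.12 = 1.101 g.
% purity = 1.101 / 2.0146 x 100 = 54.6%.

54.6%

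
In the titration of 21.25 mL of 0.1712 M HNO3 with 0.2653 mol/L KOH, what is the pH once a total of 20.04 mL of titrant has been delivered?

n(acid) = 0.1712 x 0.02125 = 0.003638 mol; n(KOH) added = 0.2653 x 0.02004 = 0.005317 mol.
Base is in excess by 0.005317 - 0.003638 = 0.001679 mol in a total volume of 0.04129 L.
[OH^-] = 0.001679/0.04129 = 0.04065 M, so pOH = 1.39 and pH = 14.00 - 1.39 = 12.61.

12.61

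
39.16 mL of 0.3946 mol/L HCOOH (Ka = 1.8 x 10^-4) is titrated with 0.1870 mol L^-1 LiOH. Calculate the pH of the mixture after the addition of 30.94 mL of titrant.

Initial n(HCOOH) = 0.3946 x 0.03916 = 0.01545 mol.
n(LiOH) added = 0.1870 x 0.03094 = 0.005786 mol, converting that many moles of HCOOH to HCOO-.
Remaining n(HCOOH) = 0.009667 mol; n(HCOO-) = 0.005786 mol.
By Henderson-Hasselbalch, pH = pKa + log([A^-]/[HA]) = 3.74 + log(0.005786/0.009667) = 3.74 + (-0.22) = 3.52.

3.52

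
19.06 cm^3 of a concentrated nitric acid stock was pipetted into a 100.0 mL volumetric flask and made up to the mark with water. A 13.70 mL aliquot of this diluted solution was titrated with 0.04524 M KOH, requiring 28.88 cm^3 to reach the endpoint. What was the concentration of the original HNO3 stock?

n(KOH) = 0.04524 x 0.02888 = 0.001307 mol.
n(HNO3) in the aliquot = 0.001307 mol.
[diluted HNO3] = 0.001307 / 0.01370 = 0.09537 M.
Dilution factor = 100.0/19.06 = 5.247, so [stock] = 0.09537 x 5.247 = 0.500 M.

0.500 M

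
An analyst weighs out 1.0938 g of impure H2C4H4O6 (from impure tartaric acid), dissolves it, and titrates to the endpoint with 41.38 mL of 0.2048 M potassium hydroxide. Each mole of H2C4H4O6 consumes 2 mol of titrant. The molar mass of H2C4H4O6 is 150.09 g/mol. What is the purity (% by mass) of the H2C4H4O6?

58.1%

n(KOH) = 0.2048 x 0.04138 = 0.008475 mol.
n(H2C4H4O6) = 0.008475 / 2 = 0.004237 mol.
mass of H2C4H4O6 = 0.004237 x 150.09 = 0.6360 g.
% purity = 0.6360 / 1.0938 x 100 = 58.1%.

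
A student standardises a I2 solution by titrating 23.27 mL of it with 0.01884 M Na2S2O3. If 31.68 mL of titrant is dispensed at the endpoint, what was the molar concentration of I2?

n(Na2S2O3) = 0.01884 x 0.03168 = 0.0005969 mol.
From the balanced equation, 2 mol Na2S2O3 reacts with 1 mol I2, so n(I2) = 0.0005969 x 1/2 = 0.0002984 mol.
[I2] = 0.0002984 / 0.02327 L = 0.0128 M.

0.0128 M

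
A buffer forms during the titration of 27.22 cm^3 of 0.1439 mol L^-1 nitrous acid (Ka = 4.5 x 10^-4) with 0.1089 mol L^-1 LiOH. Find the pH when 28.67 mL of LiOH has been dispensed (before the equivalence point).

Initial n(HNO2) = 0.1439 x 0.02722 = 0.003917 mol.
n(LiOH) added = 0.1089 x 0.02867 = 0.003122 mol, converting that many moles of HNO2 to NO2-.
Remaining n(HNO2) = 0.0007948 mol; n(NO2-) = 0.003122 mol.
By Henderson-Hasselbalch, pH = pKa + log([A^-]/[HA]) = 3.35 + log(0.003122/0.0007948) = 3.35 + (+0.59) = 3.94.

3.94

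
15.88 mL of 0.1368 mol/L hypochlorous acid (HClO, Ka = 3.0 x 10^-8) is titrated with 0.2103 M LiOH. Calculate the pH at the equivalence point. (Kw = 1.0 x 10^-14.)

n(HClO) = 0.1368 x 0.01588 = 0.002172 mol; V(LiOH) at equivalence = 0.002172/0.2103 = 0.01033 L.
At equivalence all the acid is converted to ClO-; total volume = 0.01588 + 0.01033 = 0.02621 L, so [ClO-] = 0.002172/0.02621 = 0.08288 M.
Kb = Kw/Ka = 1.0e-14 / 3.0 x 10^-8 = 3.33e-7.
[OH^-] = sqrt(Kb x [ClO-]) = sqrt(3.33e-7 x 0.08288) = 0.000166 M.
pOH = 3.78, so pH = 14.00 - 3.78 = 10.22.

10.22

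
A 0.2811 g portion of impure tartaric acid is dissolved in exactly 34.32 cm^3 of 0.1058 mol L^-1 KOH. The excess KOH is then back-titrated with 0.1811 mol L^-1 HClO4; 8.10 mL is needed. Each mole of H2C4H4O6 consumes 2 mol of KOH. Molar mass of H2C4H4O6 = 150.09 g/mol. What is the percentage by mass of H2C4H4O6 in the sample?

Total n(KOH) added = 0.1058 x 0.03432 = 0.003631 mol.
n(HClO4) used = 0.1811 x 0.008100 = 0.001467 mol, which equals the excess n(KOH).
So n(KOH) consumed by the sample = 0.003631 - 0.001467 = 0.002164 mol.
n(H2C4H4O6) = 0.002164 / 2 = 0.001082 mol.
mass H2C4H4O6 = 0.001082 x 150.09 = 0.1624 g, so %H2C4H4O6 = 0.1624/0.2811 x 100 = 57.8%.

57.8%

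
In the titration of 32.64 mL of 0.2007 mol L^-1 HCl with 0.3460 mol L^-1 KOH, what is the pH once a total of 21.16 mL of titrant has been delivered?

n(acid) = 0.2007 x 0.03264 = 0.006551 mol; n(KOH) added = 0.3460 x 0.02116 = 0.007321 mol.
Base is in excess by 0.007321 - 0.006551 = 0.0007705 mol in a total volume of 0.05380 L.
[OH^-] = 0.0007705/0.05380 = 0.01432 M, so pOH = 1.84 and pH = 14.00 - 1.84 = 12.16.

12.16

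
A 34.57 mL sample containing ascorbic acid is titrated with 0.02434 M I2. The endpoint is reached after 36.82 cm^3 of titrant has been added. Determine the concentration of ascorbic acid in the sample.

n(I2) = 0.02434 x 0.03682 = 0.0008962 mol.
From the balanced equation, 1 mol I2 reacts with 1 mol ascorbic acid, so n(ascorbic acid) = 0.0008962 x 1/1 = 0.0008962 mol.
[ascorbic acid] = 0.0008962 / 0.03457 L = 0.0259 M.

0.0259 M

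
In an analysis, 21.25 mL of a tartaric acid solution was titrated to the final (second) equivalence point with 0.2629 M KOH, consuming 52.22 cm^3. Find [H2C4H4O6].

n(KOH) = 0.2629 x 0.05222 = 0.01373 mol.
At the final (second) equivalence point, 2 mol OH^- react per mol H2C4H4O6, so n(H2C4H4O6) = 0.01373 / 2 = 0.006864 mol.
[H2C4H4O6] = 0.006864 / 0.02125 L = 0.323 M.

0.323 M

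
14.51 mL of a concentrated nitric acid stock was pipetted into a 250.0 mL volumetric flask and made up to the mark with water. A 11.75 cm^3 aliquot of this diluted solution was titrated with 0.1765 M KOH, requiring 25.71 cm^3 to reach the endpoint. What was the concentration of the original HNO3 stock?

n(KOH) = 0.1765 x 0.02571 = 0.004538 mol.
n(HNO3) in the aliquot = 0.004538 mol.
[diluted HNO3] = 0.004538 / 0.01175 = 0.3862 M.
Dilution factor = 250.0/14.51 = 17.23, so [stock] = 0.3862 x 17.23 = 6.65 M.

6.65 M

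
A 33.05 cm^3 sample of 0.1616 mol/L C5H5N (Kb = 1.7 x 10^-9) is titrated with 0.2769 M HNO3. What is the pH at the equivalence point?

3.11

n(C5H5N) = 0.1616 x 0.03305 = 0.005341 mol; V(HNO3) at equivalence = 0.005341/0.2769 = 0.01929 L.
At equivalence the base is fully converted to C5H5NH+; total volume = 0.05234 L, so [C5H5NH+] = 0.005341/0.05234 = 0.1020 M.
Ka(C5H5NH+) = Kw/Kb = 1.0e-14 / 1.7 x 10^-9 = 5.88e-6.
[H^+] = sqrt(Ka x [C5H5NH+]) = sqrt(5.88e-6 x 0.1020) = 0.000775 M.
pH = -log(0.000775) = 3.11.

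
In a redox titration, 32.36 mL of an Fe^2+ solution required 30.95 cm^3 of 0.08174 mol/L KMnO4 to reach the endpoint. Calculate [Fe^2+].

0.391 M

n(KMnO4) = 0.08174 x 0.03095 = 0.002530 mol.
From the balanced equation, 1 mol KMnO4 reacts with 5 mol Fe^2+, so n(Fe^2+) = 0.002530 x 5/1 = 0.01265 mol.
[Fe^2+] = 0.01265 / 0.03236 L = 0.391 M.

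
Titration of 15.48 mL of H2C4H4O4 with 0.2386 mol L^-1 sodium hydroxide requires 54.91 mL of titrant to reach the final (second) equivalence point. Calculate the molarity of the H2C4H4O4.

n(NaOH) = 0.2386 x 0.05491 = 0.01310 mol.
At the final (second) equivalence point, 2 mol OH^- react per mol H2C4H4O4, so n(H2C4H4O4) = 0.01310 / 2 = 0.006551 mol.
[H2C4H4O4] = 0.006551 / 0.01548 L = 0.423 M.

0.423 M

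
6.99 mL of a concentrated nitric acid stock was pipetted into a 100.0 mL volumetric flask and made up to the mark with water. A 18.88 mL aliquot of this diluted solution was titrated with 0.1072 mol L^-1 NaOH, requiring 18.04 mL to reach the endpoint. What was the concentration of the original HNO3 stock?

1.47 M

n(NaOH) = 0.1072 x 0.01804 = 0.001934 mol.
n(HNO3) in the aliquot = 0.001934 mol.
[diluted HNO3] = 0.001934 / 0.01888 = 0.1024 M.
Dilution factor = 100.0/6.990 = 14.31, so [stock] = 0.1024 x 14.31 = 1.47 M.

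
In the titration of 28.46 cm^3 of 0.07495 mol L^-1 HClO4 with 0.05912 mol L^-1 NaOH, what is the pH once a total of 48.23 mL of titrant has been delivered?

n(acid) = 0.07495 x 0.02846 = 0.002133 mol; n(NaOH) added = 0.05912 x 0.04823 = 0.002851 mol.
Base is in excess by 0.002851 - 0.002133 = 0.0007183 mol in a total volume of 0.07669 L.
[OH^-] = 0.0007183/0.07669 = 0.009366 M, so pOH = 2.03 and pH = 14.00 - 2.03 = 11.97.

11.97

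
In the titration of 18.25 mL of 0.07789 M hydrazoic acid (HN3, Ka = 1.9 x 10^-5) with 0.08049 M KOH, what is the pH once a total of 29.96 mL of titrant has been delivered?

n(acid) = 0.07789 x 0.01825 = 0.001421 mol; n(KOH) added = 0.08049 x 0.02996 = 0.002411 mol.
Base is in excess by 0.002411 - 0.001421 = 0.0009900 mol in a total volume of 0.04821 L.
[OH^-] = 0.0009900/0.04821 = 0.02053 M, so pOH = 1.69 and pH = 14.00 - 1.69 = 12.31.

12.31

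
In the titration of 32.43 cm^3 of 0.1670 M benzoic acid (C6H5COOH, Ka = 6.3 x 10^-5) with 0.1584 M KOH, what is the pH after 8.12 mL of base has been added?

3.69

Initial n(C6H5COOH) = 0.1670 x 0.03243 = 0.005416 mol.
n(KOH) added = 0.1584 x 0.008120 = 0.001286 mol, converting that many moles of C6H5COOH to C6H5COO-.
Remaining n(C6H5COOH) = 0.004130 mol; n(C6H5COO-) = 0.001286 mol.
By Henderson-Hasselbalch, pH = pKa + log([A^-]/[HA]) = 4.20 + log(0.001286/0.004130) = 4.20 + (-0.51) = 3.69.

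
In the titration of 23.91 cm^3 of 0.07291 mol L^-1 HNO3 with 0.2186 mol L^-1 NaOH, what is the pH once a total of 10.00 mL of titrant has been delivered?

12.12

n(acid) = 0.07291 x 0.02391 = 0.001743 mol; n(NaOH) added = 0.2186 x 0.01000 = 0.002186 mol.
Base is in excess by 0.002186 - 0.001743 = 0.0004427 mol in a total volume of 0.03391 L.
[OH^-] = 0.0004427/0.03391 = 0.01306 M, so pOH = 1.88 and pH = 14.00 - 1.88 = 12.12.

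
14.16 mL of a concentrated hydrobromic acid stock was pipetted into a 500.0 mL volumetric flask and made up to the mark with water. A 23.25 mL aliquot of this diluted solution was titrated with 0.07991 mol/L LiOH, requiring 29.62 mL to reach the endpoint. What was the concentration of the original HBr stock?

n(LiOH) = 0.07991 x 0.02962 = 0.002367 mol.
n(HBr) in the aliquot = 0.002367 mol.
[diluted HBr] = 0.002367 / 0.02325 = 0.1018 M.
Dilution factor = 500.0/14.16 = 35.31, so [stock] = 0.1018 x 35.31 = 3.59 M.

3.59 M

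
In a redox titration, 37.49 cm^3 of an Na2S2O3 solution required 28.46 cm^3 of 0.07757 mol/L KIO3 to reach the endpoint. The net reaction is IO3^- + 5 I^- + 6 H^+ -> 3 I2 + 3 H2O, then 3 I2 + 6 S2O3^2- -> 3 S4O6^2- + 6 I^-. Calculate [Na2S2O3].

0.353 M

n(KIO3) = 0.07757 x 0.02846 = 0.002208 mol.
From the balanced equation, 1 mol KIO3 reacts with 6 mol Na2S2O3, so n(Na2S2O3) = 0.002208 x 6/1 = 0.01325 mol.
[Na2S2O3] = 0.01325 / 0.03749 L = 0.353 M.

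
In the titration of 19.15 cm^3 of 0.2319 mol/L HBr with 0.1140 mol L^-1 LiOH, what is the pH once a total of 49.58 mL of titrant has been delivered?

12.25

n(acid) = 0.2319 x 0.01915 = 0.004441 mol; n(LiOH) added = 0.1140 x 0.04958 = 0.005652 mol.
Base is in excess by 0.005652 - 0.004441 = 0.001211 mol in a total volume of 0.06873 L.
[OH^-] = 0.001211/0.06873 = 0.01762 M, so pOH = 1.75 and pH = 14.00 - 1.75 = 12.25.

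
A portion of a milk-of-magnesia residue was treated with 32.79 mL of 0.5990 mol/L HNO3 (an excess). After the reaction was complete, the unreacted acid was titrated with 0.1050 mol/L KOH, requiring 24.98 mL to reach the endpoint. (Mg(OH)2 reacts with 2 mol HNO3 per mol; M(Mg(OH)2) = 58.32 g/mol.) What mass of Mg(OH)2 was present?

0.496 g

Total n(HNO3) added = 0.5990 x 0.03279 = 0.01964 mol.
n(KOH) used = 0.1050 x 0.02498 = 0.002623 mol, which equals the excess n(HNO3).
So n(HNO3) consumed by the sample = 0.01964 - 0.002623 = 0.01702 mol.
n(Mg(OH)2) = 0.01702 / 2 = 0.008509 mol.
mass = 0.008509 mol x 58.32 g/mol = 0.496 g.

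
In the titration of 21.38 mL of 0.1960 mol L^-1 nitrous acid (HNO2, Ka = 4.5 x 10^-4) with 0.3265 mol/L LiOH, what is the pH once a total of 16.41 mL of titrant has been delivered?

n(acid) = 0.1960 x 0.02138 = 0.004190 mol; n(LiOH) added = 0.3265 x 0.01641 = 0.005358 mol.
Base is in excess by 0.005358 - 0.004190 = 0.001167 mol in a total volume of 0.03779 L.
[OH^-] = 0.001167/0.03779 = 0.03089 M, so pOH = 1.51 and pH = 14.00 - 1.51 = 12.49.

12.49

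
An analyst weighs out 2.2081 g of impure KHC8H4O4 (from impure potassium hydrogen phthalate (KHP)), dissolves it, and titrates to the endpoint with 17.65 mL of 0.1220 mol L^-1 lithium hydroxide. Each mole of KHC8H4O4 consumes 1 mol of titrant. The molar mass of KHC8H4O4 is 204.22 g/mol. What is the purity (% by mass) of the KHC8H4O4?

n(LiOH) = 0.1220 x 0.01765 = 0.002153 mol.
n(KHC8H4O4) = 0.002153 / 1 = 0.002153 mol.
mass of KHC8H4O4 = 0.002153 x 204.22 = 0.4397 g.
% purity = 0.4397 / 2.2081 x 100 = 19.9%.

19.9%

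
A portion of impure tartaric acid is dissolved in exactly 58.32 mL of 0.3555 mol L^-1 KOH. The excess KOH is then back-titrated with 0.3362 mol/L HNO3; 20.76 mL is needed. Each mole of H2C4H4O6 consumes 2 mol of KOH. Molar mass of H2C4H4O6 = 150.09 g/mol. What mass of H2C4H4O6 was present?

1.03 g

Total n(KOH) added = 0.3555 x 0.05832 = 0.02073 mol.
n(HNO3) used = 0.3362 x 0.02076 = 0.006980 mol, which equals the excess n(KOH).
So n(KOH) consumed by the sample = 0.02073 - 0.006980 = 0.01375 mol.
n(H2C4H4O6) = 0.01375 / 2 = 0.006877 mol.
mass = 0.006877 mol x 150.09 g/mol = 1.03 g.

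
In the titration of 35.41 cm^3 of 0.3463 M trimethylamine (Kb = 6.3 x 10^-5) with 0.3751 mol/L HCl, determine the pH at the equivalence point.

n((CH3)3N) = 0.3463 x 0.03541 = 0.01226 mol; V(HCl) at equivalence = 0.01226/0.3751 = 0.03269 L.
At equivalence the base is fully converted to (CH3)3NH+; total volume = 0.06810 L, so [(CH3)3NH+] = 0.01226/0.06810 = 0.1801 M.
Ka((CH3)3NH+) = Kw/Kb = 1.0e-14 / 6.3 x 10^-5 = 1.59e-10.
[H^+] = sqrt(Ka x [(CH3)3NH+]) = sqrt(1.59e-10 x 0.1801) = 5.35e-6 M.
pH = -log(5.35e-6) = 5.27.

5.27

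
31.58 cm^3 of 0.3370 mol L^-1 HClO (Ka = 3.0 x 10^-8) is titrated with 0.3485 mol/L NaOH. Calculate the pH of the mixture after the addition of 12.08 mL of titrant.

Initial n(HClO) = 0.3370 x 0.03158 = 0.01064 mol.
n(NaOH) added = 0.3485 x 0.01208 = 0.004210 mol, converting that many moles of HClO to ClO-.
Remaining n(HClO) = 0.006433 mol; n(ClO-) = 0.004210 mol.
By Henderson-Hasselbalch, pH = pKa + log([A^-]/[HA]) = 7.52 + log(0.004210/0.006433) = 7.52 + (-0.18) = 7.34.

7.34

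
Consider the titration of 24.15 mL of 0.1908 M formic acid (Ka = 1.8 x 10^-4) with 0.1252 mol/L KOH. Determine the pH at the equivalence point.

n(HCOOH) = 0.1908 x 0.02415 = 0.004608 mol; V(KOH) at equivalence = 0.004608/0.1252 = 0.03680 L.
At equivalence all the acid is converted to HCOO-; total volume = 0.02415 + 0.03680 = 0.06095 L, so [HCOO-] = 0.004608/0.06095 = 0.07560 M.
Kb = Kw/Ka = 1.0e-14 / 1.8 x 10^-4 = 5.56e-11.
[OH^-] = sqrt(Kb x [HCOO-]) = sqrt(5.56e-11 x 0.07560) = 2.05e-6 M.
pOH = 5.69, so pH = 14.00 - 5.69 = 8.31.

8.31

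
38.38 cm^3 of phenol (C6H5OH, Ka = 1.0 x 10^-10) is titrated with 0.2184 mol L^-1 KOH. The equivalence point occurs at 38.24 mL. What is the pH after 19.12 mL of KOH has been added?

19.12 mL is exactly half the equivalence volume (38.24/2), i.e. the half-equivalence point.
There, n(HA) = n(A^-), so pH = pKa = -log(1.0 x 10^-10) = 10.00.

10.00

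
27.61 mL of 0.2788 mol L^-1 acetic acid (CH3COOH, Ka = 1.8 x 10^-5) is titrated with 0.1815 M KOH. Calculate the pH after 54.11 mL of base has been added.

n(acid) = 0.2788 x 0.02761 = 0.007698 mol; n(KOH) added = 0.1815 x 0.05411 = 0.009821 mol.
Base is in excess by 0.009821 - 0.007698 = 0.002123 mol in a total volume of 0.08172 L.
[OH^-] = 0.002123/0.08172 = 0.02598 M, so pOH = 1.59 and pH = 14.00 - 1.59 = 12.41.

12.41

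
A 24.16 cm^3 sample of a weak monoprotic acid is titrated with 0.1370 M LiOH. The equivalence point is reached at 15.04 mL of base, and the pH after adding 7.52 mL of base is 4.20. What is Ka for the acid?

7.52 mL is half of the equivalence volume, so this is the half-equivalence point where [HA] = [A^-].
At half-equivalence pH = pKa, so pKa = 4.20.
Ka = 10^(-4.20) = 6.3 x 10^-5.

6.3 x 10^-5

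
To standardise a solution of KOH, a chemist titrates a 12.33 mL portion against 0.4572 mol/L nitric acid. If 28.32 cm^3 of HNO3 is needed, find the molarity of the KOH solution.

n(HNO3) delivered = 0.4572 x 0.02832 = 0.01295 mol.
For a 1:1 reaction, n(KOH) = 0.01295 mol.
[KOH] = 0.01295 mol / 0.01233 L = 1.05 M.

1.05 M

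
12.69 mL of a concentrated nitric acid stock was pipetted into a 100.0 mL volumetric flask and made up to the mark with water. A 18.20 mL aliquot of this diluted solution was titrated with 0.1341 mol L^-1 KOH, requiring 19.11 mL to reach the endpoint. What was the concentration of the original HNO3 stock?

1.11 M

n(KOH) = 0.1341 x 0.01911 = 0.002563 mol.
n(HNO3) in the aliquot = 0.002563 mol.
[diluted HNO3] = 0.002563 / 0.01820 = 0.1408 M.
Dilution factor = 100.0/12.69 = 7.880, so [stock] = 0.1408 x 7.880 = 1.11 M.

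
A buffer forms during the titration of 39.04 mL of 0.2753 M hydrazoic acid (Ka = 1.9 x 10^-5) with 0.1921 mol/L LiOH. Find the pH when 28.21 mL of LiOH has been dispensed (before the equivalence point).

4.73

Initial n(HN3) = 0.2753 x 0.03904 = 0.01075 mol.
n(LiOH) added = 0.1921 x 0.02821 = 0.005419 mol, converting that many moles of HN3 to N3-.
Remaining n(HN3) = 0.005329 mol; n(N3-) = 0.005419 mol.
By Henderson-Hasselbalch, pH = pKa + log([A^-]/[HA]) = 4.72 + log(0.005419/0.005329) = 4.72 + (+0.01) = 4.73.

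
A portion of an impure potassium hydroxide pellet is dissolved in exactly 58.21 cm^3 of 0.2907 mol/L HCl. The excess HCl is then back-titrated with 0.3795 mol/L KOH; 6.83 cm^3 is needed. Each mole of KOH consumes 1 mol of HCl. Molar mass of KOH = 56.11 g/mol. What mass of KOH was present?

0.804 g

Total n(HCl) added = 0.2907 x 0.05821 = 0.01692 mol.
n(KOH) used = 0.3795 x 0.006830 = 0.002592 mol, which equals the excess n(HCl).
So n(HCl) consumed by the sample = 0.01692 - 0.002592 = 0.01433 mol.
n(KOH) = 0.01433 / 1 = 0.01433 mol.
mass = 0.01433 mol x 56.11 g/mol = 0.804 g.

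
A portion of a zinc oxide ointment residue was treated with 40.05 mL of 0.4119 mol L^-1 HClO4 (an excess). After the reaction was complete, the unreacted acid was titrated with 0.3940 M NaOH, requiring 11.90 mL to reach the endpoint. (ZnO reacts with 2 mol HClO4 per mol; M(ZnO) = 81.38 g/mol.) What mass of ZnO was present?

Total n(HClO4) added = 0.4119 x 0.04005 = 0.01650 mol.
n(NaOH) used = 0.3940 x 0.01190 = 0.004689 mol, which equals the excess n(HClO4).
So n(HClO4) consumed by the sample = 0.01650 - 0.004689 = 0.01181 mol.
n(ZnO) = 0.01181 / 2 = 0.005904 mol.
mass = 0.005904 mol x 81.38 g/mol = 0.480 g.

0.480 g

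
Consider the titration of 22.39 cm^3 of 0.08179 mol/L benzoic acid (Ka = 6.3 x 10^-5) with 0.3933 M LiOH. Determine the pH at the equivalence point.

8.52

n(C6H5COOH) = 0.08179 x 0.02239 = 0.001831 mol; V(LiOH) at equivalence = 0.001831/0.3933 = 0.004656 L.
At equivalence all the acid is converted to C6H5COO-; total volume = 0.02239 + 0.004656 = 0.02705 L, so [C6H5COO-] = 0.001831/0.02705 = 0.06771 M.
Kb = Kw/Ka = 1.0e-14 / 6.3 x 10^-5 = 1.59e-10.
[OH^-] = sqrt(Kb x [C6H5COO-]) = sqrt(1.59e-10 x 0.06771) = 3.28e-6 M.
pOH = 5.48, so pH = 14.00 - 5.48 = 8.52.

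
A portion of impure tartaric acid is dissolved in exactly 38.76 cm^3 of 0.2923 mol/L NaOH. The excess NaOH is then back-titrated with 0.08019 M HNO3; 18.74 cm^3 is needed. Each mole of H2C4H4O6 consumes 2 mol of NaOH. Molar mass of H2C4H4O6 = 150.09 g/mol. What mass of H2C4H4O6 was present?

0.737 g

Total n(NaOH) added = 0.2923 x 0.03876 = 0.01133 mol.
n(HNO3) used = 0.08019 x 0.01874 = 0.001503 mol, which equals the excess n(NaOH).
So n(NaOH) consumed by the sample = 0.01133 - 0.001503 = 0.009827 mol.
n(H2C4H4O6) = 0.009827 / 2 = 0.004913 mol.
mass = 0.004913 mol x 150.09 g/mol = 0.737 g.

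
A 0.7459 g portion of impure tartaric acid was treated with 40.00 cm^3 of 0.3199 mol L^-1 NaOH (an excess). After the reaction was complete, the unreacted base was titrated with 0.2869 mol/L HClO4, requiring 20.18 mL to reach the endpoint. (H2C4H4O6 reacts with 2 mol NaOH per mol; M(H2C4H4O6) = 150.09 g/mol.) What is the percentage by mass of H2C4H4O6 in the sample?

Total n(NaOH) added = 0.3199 x 0.04000 = 0.01280 mol.
n(HClO4) used = 0.2869 x 0.02018 = 0.005790 mol, which equals the excess n(NaOH).
So n(NaOH) consumed by the sample = 0.01280 - 0.005790 = 0.007006 mol.
n(H2C4H4O6) = 0.007006 / 2 = 0.003503 mol.
mass H2C4H4O6 = 0.003503 x 150.09 = 0.5258 g, so %H2C4H4O6 = 0.5258/0.7459 x 100 = 70.5%.

70.5%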